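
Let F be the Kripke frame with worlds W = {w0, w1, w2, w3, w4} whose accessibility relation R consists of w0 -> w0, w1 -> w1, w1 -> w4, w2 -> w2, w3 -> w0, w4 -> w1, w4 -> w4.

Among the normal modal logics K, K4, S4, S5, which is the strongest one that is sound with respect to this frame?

K4

Transitive (axiom 4): yes — every two-step R-path is closed by a direct edge.
Reflexive (axiom T): no — w3 is not related to itself.
Euclidean (axiom 5): yes — any two successors of a common world are R-related.
So F validates K, K4; S4 would additionally require R to be reflexive. The strongest is K4.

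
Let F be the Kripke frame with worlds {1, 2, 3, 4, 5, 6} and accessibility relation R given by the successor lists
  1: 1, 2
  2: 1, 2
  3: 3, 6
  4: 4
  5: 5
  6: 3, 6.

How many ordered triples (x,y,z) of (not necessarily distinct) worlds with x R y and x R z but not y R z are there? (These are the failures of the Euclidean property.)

0

R is Euclidean; there are no such tuples.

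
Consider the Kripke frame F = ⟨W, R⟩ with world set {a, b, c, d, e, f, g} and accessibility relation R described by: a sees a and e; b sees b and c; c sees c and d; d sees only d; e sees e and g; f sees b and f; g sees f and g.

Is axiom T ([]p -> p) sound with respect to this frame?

Yes

The schema T characterises exactly the reflexive frames.
Reflexive: yes — every world is R-related to itself.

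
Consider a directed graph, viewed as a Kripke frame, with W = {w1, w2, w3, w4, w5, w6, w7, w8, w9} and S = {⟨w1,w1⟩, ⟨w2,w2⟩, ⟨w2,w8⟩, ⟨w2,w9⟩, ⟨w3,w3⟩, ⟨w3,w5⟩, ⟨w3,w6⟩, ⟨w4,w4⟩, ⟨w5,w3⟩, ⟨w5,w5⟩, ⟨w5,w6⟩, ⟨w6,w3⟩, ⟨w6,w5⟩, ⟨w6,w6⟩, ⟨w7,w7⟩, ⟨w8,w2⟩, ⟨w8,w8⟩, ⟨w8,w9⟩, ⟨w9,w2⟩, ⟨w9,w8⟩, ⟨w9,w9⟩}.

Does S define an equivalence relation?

Reflexive: yes — every world is S-related to itself.
Symmetric: yes — every pair in S has its reverse in S.
Transitive: yes — every two-step S-path is closed by a direct edge.
So S is an equivalence relation.

Yes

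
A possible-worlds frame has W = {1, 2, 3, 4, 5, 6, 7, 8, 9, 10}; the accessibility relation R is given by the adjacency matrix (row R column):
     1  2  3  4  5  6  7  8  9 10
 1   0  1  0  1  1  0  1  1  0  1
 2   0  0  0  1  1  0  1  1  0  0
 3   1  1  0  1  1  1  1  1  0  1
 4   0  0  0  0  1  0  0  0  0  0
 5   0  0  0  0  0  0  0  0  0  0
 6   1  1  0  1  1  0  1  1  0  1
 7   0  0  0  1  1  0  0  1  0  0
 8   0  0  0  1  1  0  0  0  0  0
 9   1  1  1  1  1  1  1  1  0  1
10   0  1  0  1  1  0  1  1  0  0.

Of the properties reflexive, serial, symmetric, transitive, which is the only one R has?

transitive

Reflexive: no — 1 is not related to itself.
Serial: no — 5 has no R-successor.
Symmetric: no — 1 R 10 but not 10 R 1.
Transitive: yes — every two-step R-path is closed by a direct edge.
Only transitive holds.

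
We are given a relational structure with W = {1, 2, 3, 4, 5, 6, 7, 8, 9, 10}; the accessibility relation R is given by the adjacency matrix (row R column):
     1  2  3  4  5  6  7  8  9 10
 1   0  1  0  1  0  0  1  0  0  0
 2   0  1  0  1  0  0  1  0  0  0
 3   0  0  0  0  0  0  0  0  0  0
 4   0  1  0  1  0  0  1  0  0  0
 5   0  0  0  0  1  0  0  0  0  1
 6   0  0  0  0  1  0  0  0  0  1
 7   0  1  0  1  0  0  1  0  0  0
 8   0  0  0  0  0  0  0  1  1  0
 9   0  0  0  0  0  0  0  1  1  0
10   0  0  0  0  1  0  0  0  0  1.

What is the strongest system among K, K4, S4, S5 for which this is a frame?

K4

Transitive (axiom 4): yes — every two-step R-path is closed by a direct edge.
Reflexive (axiom T): no — 1 is not related to itself.
Euclidean (axiom 5): yes — any two successors of a common world are R-related.
So F validates K, K4; S4 would additionally require R to be reflexive. The strongest is K4.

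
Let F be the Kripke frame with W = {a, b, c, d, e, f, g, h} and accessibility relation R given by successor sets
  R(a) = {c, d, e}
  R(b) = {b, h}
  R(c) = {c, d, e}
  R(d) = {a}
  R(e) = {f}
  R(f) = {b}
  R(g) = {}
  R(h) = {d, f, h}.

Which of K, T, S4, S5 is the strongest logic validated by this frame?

K

Reflexive (axiom T): no — a is not related to itself.
Transitive (axiom 4): no — a R e and e R f, but not a R f.
Euclidean (axiom 5): no — a R d and a R c, but not d R c.
So F validates K; T would additionally require R to be reflexive. The strongest is K.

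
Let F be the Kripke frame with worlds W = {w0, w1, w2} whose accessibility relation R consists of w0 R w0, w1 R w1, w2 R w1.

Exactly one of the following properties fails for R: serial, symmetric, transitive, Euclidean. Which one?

symmetric

Serial: yes — every world has a successor (e.g. w0 R w0).
Symmetric: no — w2 R w1 but not w1 R w2.
Transitive: yes — every two-step R-path is closed by a direct edge.
Euclidean: yes — any two successors of a common world are R-related.
Only symmetric fails.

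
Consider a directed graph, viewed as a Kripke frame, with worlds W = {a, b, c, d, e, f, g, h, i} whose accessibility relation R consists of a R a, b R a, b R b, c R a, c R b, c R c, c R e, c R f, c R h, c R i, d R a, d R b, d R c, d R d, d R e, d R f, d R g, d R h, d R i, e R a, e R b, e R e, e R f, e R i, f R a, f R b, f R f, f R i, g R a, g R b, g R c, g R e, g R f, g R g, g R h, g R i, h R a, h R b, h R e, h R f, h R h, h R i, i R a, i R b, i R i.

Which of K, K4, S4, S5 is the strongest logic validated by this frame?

Transitive (axiom 4): yes — every two-step R-path is closed by a direct edge.
Reflexive (axiom T): yes — every world is R-related to itself.
Euclidean (axiom 5): no — c R a and c R b, but not a R b.
So F validates K, K4, S4; S5 would additionally require R to be Euclidean. The strongest is S4.

S4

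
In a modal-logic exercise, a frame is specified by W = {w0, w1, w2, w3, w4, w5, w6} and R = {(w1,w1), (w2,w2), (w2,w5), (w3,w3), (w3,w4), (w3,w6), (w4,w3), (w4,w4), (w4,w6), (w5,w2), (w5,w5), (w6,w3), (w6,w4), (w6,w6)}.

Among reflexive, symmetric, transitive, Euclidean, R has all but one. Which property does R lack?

Reflexive: no — w0 is not related to itself.
Symmetric: yes — every pair in R has its reverse in R.
Transitive: yes — every two-step R-path is closed by a direct edge.
Euclidean: yes — any two successors of a common world are R-related.
Only reflexive fails.

reflexive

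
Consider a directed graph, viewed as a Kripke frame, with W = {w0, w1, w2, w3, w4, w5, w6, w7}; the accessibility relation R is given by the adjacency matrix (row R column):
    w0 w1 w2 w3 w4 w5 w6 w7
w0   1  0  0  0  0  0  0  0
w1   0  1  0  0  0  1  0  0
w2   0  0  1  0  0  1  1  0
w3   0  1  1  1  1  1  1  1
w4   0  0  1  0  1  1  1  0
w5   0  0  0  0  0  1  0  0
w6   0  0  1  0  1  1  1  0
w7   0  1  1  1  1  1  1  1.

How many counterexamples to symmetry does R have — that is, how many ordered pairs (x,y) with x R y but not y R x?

15

Enumerating: (w1,w5), (w2,w5), (w3,w1), (w3,w2), (w3,w4), (w3,w5), (w3,w6), (w4,w2), (w4,w5), (w6,w5), (w7,w1), (w7,w2), (w7,w4), (w7,w5), (w7,w6).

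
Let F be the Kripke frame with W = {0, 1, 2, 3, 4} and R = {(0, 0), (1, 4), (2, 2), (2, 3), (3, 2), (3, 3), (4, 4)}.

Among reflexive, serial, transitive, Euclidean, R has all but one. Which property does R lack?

reflexive

Reflexive: no — 1 is not related to itself.
Serial: yes — every world has a successor (e.g. 0 R 0).
Transitive: yes — every two-step R-path is closed by a direct edge.
Euclidean: yes — any two successors of a common world are R-related.
Only reflexive fails.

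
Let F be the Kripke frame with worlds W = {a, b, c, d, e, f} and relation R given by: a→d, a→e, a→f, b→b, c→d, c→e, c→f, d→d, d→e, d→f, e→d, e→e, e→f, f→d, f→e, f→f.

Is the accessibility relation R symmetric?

No

Symmetric: no — a R d but not d R a.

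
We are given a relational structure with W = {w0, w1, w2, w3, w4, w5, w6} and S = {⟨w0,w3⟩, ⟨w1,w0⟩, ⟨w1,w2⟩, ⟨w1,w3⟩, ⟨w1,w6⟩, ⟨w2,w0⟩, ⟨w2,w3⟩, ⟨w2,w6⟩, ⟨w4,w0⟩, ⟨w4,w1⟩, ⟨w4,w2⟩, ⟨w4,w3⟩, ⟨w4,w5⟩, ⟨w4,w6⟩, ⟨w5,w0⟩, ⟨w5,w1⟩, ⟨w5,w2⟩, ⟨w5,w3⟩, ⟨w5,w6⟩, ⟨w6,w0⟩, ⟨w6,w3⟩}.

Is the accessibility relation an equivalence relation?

No

Reflexive: no — w0 is not related to itself.
Symmetric: no — w0 S w3 but not w3 S w0.
Transitive: yes — every two-step S-path is closed by a direct edge.
So S is not an equivalence relation.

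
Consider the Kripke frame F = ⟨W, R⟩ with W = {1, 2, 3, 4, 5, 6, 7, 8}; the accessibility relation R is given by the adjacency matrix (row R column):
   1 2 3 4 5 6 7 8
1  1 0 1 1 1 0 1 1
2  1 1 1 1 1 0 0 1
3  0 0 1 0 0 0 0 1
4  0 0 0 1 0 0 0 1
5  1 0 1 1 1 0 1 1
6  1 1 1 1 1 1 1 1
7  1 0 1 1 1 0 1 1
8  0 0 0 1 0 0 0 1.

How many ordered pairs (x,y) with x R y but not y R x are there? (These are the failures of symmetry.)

Enumerating: (1,3), (1,4), (1,8), (2,1), (2,3), (2,4), (2,5), (2,8), (3,8), (5,3), (5,4), (5,8), … and 10 more.
Total: 22.

22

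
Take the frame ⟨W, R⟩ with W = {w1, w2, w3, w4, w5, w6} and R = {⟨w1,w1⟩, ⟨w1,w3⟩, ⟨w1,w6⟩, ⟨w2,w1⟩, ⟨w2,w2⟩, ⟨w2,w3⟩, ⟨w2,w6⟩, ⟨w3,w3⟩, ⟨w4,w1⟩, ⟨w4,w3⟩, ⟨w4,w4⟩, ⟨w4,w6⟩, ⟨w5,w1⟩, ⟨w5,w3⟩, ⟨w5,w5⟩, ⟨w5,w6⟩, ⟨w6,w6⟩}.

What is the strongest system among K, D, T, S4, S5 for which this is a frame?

Serial (axiom D): yes — every world has a successor (e.g. w1 R w1).
Reflexive (axiom T): yes — every world is R-related to itself.
Transitive (axiom 4): yes — every two-step R-path is closed by a direct edge.
Euclidean (axiom 5): no — w1 R w3 and w1 R w6, but not w3 R w6.
So F validates K, D, T, S4; S5 would additionally require R to be Euclidean. The strongest is S4.

S4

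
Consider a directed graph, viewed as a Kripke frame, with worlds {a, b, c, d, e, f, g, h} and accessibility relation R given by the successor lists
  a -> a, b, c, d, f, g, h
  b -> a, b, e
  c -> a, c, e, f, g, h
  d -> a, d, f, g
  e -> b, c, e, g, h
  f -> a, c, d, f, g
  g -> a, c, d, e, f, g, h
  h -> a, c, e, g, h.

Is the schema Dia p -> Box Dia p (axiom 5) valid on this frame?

The schema 5 characterises exactly the Euclidean frames.
Euclidean: no — a R b and a R c, but not b R c.

No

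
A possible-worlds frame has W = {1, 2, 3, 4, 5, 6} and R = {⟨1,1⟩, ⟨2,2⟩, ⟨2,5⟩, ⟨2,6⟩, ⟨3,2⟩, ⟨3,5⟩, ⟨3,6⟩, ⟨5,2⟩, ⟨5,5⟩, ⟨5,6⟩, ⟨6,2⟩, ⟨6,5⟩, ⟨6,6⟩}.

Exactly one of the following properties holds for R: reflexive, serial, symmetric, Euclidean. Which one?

Reflexive: no — 3 is not related to itself.
Serial: no — 4 has no R-successor.
Symmetric: no — 3 R 2 but not 2 R 3.
Euclidean: yes — any two successors of a common world are R-related.
Only Euclidean holds.

Euclidean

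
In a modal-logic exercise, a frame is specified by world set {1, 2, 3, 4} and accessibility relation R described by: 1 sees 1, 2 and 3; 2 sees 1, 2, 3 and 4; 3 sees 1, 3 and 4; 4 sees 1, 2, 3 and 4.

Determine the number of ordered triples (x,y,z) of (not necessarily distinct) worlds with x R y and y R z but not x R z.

4

Enumerating: (1,2,4), (1,3,4), (3,1,2), (3,4,2).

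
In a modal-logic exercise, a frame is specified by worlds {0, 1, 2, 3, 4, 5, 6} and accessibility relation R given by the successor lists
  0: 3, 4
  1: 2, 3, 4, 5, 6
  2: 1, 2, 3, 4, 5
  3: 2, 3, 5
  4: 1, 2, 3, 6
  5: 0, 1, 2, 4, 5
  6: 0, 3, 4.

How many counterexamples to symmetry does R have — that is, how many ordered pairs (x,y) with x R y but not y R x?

Enumerating: (0,3), (0,4), (1,3), (1,6), (3,5), (4,3), (5,0), (5,4), (6,0), (6,3).

10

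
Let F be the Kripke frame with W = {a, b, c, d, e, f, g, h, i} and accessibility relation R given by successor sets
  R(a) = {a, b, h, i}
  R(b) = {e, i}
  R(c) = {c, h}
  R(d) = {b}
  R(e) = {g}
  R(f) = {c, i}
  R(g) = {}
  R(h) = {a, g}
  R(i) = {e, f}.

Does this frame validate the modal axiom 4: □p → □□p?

The schema 4 characterises exactly the transitive frames.
Transitive: no — a R b and b R e, but not a R e.

No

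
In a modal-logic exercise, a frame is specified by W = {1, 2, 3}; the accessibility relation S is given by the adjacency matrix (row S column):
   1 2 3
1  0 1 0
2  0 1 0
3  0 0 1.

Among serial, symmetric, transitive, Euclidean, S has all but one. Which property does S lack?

Serial: yes — every world has a successor (e.g. 1 S 2).
Symmetric: no — 1 S 2 but not 2 S 1.
Transitive: yes — every two-step S-path is closed by a direct edge.
Euclidean: yes — any two successors of a common world are S-related.
Only symmetric fails.

symmetric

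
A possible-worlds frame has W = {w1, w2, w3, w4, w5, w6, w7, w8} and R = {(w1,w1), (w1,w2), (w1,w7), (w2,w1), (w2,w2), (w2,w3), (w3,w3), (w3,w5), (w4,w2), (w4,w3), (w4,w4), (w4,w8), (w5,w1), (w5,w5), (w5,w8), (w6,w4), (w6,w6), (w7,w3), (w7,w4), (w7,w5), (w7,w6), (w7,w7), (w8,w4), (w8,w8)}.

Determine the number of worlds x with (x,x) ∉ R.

R is reflexive; there are no such worlds.

0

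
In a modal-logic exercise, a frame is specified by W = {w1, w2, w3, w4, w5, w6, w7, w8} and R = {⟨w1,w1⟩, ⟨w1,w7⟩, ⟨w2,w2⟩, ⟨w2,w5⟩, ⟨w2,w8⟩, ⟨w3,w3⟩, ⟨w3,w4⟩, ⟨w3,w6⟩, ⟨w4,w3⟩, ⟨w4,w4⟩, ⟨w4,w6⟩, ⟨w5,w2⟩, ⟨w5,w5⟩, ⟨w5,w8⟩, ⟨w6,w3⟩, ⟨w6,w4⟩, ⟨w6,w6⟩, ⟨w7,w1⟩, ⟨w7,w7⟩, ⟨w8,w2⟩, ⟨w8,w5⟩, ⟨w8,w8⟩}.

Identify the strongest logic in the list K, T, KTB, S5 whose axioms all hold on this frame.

Reflexive (axiom T): yes — every world is R-related to itself.
Symmetric (axiom B): yes — every pair in R has its reverse in R.
Euclidean (axiom 5): yes — any two successors of a common world are R-related.
So F validates K, T, KTB, S5. The strongest is S5.

S5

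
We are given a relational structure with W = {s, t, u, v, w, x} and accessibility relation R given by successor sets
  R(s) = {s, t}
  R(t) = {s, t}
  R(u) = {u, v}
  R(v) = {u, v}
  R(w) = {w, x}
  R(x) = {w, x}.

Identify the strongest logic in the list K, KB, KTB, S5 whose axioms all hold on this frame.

Symmetric (axiom B): yes — every pair in R has its reverse in R.
Reflexive (axiom T): yes — every world is R-related to itself.
Euclidean (axiom 5): yes — any two successors of a common world are R-related.
So F validates K, KB, KTB, S5. The strongest is S5.

S5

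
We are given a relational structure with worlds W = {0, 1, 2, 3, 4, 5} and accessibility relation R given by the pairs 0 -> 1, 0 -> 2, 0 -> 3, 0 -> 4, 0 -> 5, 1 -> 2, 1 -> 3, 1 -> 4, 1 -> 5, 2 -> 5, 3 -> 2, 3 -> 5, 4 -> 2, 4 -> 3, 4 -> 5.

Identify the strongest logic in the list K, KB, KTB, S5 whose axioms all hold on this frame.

K

Symmetric (axiom B): no — 0 R 1 but not 1 R 0.
Reflexive (axiom T): no — 0 is not related to itself.
Euclidean (axiom 5): no — 0 R 2 and 0 R 1, but not 2 R 1.
So F validates K; KB would additionally require R to be symmetric. The strongest is K.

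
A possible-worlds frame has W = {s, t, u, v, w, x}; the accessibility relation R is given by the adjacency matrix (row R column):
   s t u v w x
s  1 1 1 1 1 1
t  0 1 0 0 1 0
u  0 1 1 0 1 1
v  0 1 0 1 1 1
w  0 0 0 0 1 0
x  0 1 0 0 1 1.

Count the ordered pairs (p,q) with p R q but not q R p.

Enumerating: (s,t), (s,u), (s,v), (s,w), (s,x), (t,w), (u,t), (u,w), (u,x), (v,t), (v,w), (v,x), (x,t), (x,w).

14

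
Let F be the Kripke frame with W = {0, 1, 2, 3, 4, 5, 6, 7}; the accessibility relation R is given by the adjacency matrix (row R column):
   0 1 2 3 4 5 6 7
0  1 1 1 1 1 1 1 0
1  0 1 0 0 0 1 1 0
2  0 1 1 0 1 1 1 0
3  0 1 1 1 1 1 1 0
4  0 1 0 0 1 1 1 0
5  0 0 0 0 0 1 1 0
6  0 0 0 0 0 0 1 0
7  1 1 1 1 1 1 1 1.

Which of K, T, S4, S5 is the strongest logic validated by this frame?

S4

Reflexive (axiom T): yes — every world is R-related to itself.
Transitive (axiom 4): yes — every two-step R-path is closed by a direct edge.
Euclidean (axiom 5): no — 0 R 1 and 0 R 2, but not 1 R 2.
So F validates K, T, S4; S5 would additionally require R to be Euclidean. The strongest is S4.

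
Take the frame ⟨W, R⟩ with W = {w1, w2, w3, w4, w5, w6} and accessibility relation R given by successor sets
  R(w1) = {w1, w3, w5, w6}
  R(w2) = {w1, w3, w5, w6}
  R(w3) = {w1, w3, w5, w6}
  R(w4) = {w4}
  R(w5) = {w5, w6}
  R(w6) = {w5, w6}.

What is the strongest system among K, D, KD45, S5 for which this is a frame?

Serial (axiom D): yes — every world has a successor (e.g. w1 R w1).
Euclidean (axiom 5): no — w1 R w5 and w1 R w3, but not w5 R w3.
Transitive (axiom 4): yes — every two-step R-path is closed by a direct edge.
Reflexive (axiom T): no — w2 is not related to itself.
So F validates K, D; KD45 would additionally require R to be Euclidean. The strongest is D.

D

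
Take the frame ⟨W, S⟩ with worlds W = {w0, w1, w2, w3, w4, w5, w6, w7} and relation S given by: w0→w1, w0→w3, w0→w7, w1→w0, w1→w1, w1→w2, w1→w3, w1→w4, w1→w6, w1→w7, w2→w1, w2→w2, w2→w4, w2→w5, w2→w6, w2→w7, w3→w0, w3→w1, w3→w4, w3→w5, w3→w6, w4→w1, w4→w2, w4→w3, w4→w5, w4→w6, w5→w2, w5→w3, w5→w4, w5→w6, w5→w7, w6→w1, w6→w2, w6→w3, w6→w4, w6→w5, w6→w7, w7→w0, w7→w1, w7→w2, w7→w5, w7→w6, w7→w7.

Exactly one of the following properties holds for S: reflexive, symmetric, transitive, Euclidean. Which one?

Reflexive: no — w0 is not related to itself.
Symmetric: yes — every pair in S has its reverse in S.
Transitive: no — w0 S w1 and w1 S w2, but not w0 S w2.
Euclidean: no — w0 S w3 and w0 S w7, but not w3 S w7.
Only symmetric holds.

symmetric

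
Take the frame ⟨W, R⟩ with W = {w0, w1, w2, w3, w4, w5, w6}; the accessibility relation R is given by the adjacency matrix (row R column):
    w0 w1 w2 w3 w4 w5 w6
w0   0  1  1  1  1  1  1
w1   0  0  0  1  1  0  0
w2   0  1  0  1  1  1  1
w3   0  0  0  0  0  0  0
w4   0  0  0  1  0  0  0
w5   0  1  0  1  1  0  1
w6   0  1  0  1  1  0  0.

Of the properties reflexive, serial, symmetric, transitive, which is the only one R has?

transitive

Reflexive: no — w0 is not related to itself.
Serial: no — w3 has no R-successor.
Symmetric: no — w0 R w1 but not w1 R w0.
Transitive: yes — every two-step R-path is closed by a direct edge.
Only transitive holds.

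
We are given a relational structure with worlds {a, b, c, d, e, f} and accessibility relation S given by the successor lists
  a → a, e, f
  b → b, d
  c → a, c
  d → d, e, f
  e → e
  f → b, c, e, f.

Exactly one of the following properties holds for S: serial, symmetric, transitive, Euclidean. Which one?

serial

Serial: yes — every world has a successor (e.g. a S a).
Symmetric: no — a S e but not e S a.
Transitive: no — a S f and f S b, but not a S b.
Euclidean: no — a S e and a S f, but not e S f.
Only serial holds.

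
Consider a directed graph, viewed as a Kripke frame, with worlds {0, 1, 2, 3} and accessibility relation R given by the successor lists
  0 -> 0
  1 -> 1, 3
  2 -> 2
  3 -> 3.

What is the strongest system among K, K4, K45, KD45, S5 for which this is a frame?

Transitive (axiom 4): yes — every two-step R-path is closed by a direct edge.
Euclidean (axiom 5): no — 1 R 3 and 1 R 1, but not 3 R 1.
Serial (axiom D): yes — every world has a successor (e.g. 0 R 0).
Reflexive (axiom T): yes — every world is R-related to itself.
So F validates K, K4; K45 would additionally require R to be Euclidean. The strongest is K4.

K4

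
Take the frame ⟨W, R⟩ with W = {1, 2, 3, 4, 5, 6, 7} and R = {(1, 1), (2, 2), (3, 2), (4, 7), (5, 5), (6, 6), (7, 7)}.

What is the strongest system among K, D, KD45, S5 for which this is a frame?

Serial (axiom D): yes — every world has a successor (e.g. 1 R 1).
Euclidean (axiom 5): yes — any two successors of a common world are R-related.
Transitive (axiom 4): yes — every two-step R-path is closed by a direct edge.
Reflexive (axiom T): no — 3 is not related to itself.
So F validates K, D, KD45; S5 would additionally require R to be reflexive. The strongest is KD45.

KD45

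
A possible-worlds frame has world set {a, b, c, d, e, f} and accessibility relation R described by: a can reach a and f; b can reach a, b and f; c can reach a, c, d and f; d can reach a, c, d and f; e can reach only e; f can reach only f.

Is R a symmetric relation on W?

Symmetric: no — a R f but not f R a.

No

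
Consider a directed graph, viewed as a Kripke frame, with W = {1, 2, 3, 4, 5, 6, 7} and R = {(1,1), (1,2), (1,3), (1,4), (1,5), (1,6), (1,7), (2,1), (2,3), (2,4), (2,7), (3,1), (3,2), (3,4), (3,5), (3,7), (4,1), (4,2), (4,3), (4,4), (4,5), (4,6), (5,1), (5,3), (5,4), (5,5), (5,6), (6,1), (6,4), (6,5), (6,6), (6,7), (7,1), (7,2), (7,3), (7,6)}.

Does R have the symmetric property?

Symmetric: yes — every pair in R has its reverse in R.

Yes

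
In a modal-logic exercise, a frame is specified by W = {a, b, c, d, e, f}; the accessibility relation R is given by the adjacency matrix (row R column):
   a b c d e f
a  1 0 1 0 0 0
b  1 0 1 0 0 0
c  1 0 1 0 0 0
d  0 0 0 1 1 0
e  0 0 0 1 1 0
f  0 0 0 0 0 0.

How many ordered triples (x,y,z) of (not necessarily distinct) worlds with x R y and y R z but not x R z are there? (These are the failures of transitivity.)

0

R is transitive; there are no such tuples.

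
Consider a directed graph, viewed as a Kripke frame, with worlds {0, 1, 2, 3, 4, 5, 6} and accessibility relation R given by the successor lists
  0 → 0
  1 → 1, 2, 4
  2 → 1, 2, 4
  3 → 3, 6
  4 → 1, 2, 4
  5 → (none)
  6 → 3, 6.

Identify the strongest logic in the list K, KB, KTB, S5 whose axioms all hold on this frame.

KB

Symmetric (axiom B): yes — every pair in R has its reverse in R.
Reflexive (axiom T): no — 5 is not related to itself.
Euclidean (axiom 5): yes — any two successors of a common world are R-related.
So F validates K, KB; KTB would additionally require R to be reflexive. The strongest is KB.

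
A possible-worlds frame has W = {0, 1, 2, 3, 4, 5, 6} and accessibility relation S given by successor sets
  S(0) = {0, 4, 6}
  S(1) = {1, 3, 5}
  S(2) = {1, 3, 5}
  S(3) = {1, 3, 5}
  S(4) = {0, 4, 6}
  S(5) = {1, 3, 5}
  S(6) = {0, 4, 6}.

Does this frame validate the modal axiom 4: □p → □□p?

The schema 4 characterises exactly the transitive frames.
Transitive: yes — every two-step S-path is closed by a direct edge.

Yes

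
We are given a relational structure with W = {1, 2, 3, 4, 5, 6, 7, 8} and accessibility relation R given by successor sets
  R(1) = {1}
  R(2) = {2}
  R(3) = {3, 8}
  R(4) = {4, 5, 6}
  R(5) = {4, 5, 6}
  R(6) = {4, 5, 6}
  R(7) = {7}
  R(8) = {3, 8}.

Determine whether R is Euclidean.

Euclidean: yes — any two successors of a common world are R-related.

Yes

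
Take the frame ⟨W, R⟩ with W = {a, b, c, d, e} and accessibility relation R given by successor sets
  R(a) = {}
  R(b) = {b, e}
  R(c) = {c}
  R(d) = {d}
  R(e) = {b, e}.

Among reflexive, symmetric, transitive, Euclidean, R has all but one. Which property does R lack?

Reflexive: no — a is not related to itself.
Symmetric: yes — every pair in R has its reverse in R.
Transitive: yes — every two-step R-path is closed by a direct edge.
Euclidean: yes — any two successors of a common world are R-related.
Only reflexive fails.

reflexive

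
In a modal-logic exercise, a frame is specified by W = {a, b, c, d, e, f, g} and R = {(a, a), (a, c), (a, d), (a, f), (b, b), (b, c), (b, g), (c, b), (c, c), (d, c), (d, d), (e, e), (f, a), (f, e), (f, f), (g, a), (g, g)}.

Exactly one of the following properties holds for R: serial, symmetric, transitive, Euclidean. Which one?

serial

Serial: yes — every world has a successor (e.g. a R a).
Symmetric: no — a R c but not c R a.
Transitive: no — a R c and c R b, but not a R b.
Euclidean: no — a R c and a R d, but not c R d.
Only serial holds.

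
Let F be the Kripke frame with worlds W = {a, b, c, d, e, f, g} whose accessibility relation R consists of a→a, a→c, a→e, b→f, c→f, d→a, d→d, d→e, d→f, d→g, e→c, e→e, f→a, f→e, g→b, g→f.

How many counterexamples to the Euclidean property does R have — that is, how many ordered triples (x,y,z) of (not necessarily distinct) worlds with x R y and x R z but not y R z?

Enumerating: (a,c,a), (a,c,c), (a,c,e), (a,e,a), (b,f,f), (c,f,f), (d,a,d), (d,a,f), (d,a,g), (d,e,a), (d,e,d), (d,e,f), … and 14 more.
Total: 26.

26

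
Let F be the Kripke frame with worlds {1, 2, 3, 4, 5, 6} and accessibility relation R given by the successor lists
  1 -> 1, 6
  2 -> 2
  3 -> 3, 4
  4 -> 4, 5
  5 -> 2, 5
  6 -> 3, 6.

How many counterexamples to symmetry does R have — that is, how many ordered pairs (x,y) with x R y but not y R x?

Enumerating: (1,6), (3,4), (4,5), (5,2), (6,3).

5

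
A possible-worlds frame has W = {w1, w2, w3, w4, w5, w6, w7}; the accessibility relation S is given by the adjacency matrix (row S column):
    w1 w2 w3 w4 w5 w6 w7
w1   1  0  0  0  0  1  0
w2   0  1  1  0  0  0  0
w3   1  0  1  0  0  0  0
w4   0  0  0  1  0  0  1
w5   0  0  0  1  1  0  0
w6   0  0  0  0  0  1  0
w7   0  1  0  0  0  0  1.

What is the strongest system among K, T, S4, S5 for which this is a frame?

Reflexive (axiom T): yes — every world is S-related to itself.
Transitive (axiom 4): no — w2 S w3 and w3 S w1, but not w2 S w1.
Euclidean (axiom 5): no — w1 S w6 and w1 S w1, but not w6 S w1.
So F validates K, T; S4 would additionally require S to be transitive. The strongest is T.

T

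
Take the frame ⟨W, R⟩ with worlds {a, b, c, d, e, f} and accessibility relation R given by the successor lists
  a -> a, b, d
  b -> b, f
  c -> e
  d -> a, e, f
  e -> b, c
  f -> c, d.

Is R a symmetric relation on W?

No

Symmetric: no — a R b but not b R a.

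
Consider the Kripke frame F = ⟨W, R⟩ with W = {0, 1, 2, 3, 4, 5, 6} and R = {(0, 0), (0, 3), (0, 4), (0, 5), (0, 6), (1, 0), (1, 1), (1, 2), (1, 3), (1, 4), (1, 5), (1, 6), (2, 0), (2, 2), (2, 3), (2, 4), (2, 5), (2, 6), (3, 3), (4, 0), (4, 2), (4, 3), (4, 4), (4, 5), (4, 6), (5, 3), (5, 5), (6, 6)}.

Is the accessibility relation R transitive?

No

Transitive: no — 0 R 4 and 4 R 2, but not 0 R 2.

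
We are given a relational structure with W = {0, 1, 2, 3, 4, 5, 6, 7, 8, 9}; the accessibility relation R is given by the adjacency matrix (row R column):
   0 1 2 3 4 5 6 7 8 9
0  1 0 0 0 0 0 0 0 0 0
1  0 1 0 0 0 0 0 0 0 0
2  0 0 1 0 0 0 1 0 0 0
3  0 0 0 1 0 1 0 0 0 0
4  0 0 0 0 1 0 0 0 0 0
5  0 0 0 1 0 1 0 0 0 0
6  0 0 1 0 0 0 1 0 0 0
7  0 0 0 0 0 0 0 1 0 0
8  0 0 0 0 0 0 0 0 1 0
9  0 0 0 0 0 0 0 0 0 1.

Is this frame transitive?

Transitive: yes — every two-step R-path is closed by a direct edge.

Yes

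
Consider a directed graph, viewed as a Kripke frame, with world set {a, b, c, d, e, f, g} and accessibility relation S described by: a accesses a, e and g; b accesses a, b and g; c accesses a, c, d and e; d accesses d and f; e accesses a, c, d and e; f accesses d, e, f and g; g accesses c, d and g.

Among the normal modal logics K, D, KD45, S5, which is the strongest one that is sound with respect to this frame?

D

Serial (axiom D): yes — every world has a successor (e.g. a S a).
Euclidean (axiom 5): no — a S e and a S g, but not e S g.
Transitive (axiom 4): no — a S e and e S c, but not a S c.
Reflexive (axiom T): yes — every world is S-related to itself.
So F validates K, D; KD45 would additionally require S to be Euclidean and transitive. The strongest is D.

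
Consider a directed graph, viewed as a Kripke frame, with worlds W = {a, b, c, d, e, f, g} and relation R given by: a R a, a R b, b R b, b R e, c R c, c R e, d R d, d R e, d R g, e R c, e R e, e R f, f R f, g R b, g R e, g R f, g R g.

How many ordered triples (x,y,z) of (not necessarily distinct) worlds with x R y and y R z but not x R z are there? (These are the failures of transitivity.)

9

Enumerating: (a,b,e), (b,e,c), (b,e,f), (c,e,f), (d,e,c), (d,e,f), (d,g,b), (d,g,f), (g,e,c).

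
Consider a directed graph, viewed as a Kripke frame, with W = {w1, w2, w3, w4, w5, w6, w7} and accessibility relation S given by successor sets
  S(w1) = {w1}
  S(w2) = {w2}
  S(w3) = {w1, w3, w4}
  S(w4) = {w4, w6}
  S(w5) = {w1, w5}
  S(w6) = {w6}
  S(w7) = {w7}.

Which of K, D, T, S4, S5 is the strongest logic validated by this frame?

T

Serial (axiom D): yes — every world has a successor (e.g. w1 S w1).
Reflexive (axiom T): yes — every world is S-related to itself.
Transitive (axiom 4): no — w3 S w4 and w4 S w6, but not w3 S w6.
Euclidean (axiom 5): no — w3 S w1 and w3 S w4, but not w1 S w4.
So F validates K, D, T; S4 would additionally require S to be transitive. The strongest is T.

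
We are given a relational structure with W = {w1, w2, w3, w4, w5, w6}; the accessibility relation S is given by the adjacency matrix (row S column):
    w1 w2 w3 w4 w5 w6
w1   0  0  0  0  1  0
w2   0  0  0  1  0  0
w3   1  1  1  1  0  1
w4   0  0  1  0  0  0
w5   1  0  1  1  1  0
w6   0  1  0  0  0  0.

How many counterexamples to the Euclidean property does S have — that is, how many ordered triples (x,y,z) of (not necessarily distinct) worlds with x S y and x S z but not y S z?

Enumerating: (w2,w4,w4), (w3,w1,w1), (w3,w1,w2), (w3,w1,w3), (w3,w1,w4), (w3,w1,w6), (w3,w2,w1), (w3,w2,w2), (w3,w2,w3), (w3,w2,w6), (w3,w4,w1), (w3,w4,w2), … and 14 more.
Total: 26.

26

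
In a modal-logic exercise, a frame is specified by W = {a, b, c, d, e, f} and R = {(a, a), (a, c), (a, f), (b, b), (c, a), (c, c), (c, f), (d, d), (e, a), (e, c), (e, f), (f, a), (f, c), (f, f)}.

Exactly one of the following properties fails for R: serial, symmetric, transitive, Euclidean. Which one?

symmetric

Serial: yes — every world has a successor (e.g. a R a).
Symmetric: no — e R a but not a R e.
Transitive: yes — every two-step R-path is closed by a direct edge.
Euclidean: yes — any two successors of a common world are R-related.
Only symmetric fails.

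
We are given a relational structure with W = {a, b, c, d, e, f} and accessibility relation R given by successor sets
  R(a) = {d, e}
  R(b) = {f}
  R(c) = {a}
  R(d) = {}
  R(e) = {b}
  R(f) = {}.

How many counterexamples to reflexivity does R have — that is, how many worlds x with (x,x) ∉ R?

Enumerating: a, b, c, d, e, f.

6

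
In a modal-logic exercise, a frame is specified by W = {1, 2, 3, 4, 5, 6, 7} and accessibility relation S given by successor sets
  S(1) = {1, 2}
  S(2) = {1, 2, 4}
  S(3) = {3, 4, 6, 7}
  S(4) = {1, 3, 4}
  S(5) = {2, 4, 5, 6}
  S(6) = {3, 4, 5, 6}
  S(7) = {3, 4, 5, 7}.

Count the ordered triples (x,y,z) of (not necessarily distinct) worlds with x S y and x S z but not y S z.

24

Enumerating: (2,1,4), (2,4,2), (3,4,6), (3,4,7), (3,6,7), (3,7,6), (4,1,3), (4,1,4), (4,3,1), (5,2,5), (5,2,6), (5,4,2), … and 12 more.
Total: 24.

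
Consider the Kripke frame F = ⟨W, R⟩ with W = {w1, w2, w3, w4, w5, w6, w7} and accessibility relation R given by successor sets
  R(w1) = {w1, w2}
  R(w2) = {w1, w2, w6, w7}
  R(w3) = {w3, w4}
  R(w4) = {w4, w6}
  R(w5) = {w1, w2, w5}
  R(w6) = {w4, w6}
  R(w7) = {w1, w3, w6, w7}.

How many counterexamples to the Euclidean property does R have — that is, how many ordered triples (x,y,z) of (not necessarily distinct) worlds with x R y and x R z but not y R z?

18

Enumerating: (w2,w1,w6), (w2,w1,w7), (w2,w6,w1), (w2,w6,w2), (w2,w6,w7), (w2,w7,w2), (w3,w4,w3), (w5,w1,w5), (w5,w2,w5), (w7,w1,w3), (w7,w1,w6), (w7,w1,w7), (w7,w3,w1), (w7,w3,w6), (w7,w3,w7), (w7,w6,w1), (w7,w6,w3), (w7,w6,w7).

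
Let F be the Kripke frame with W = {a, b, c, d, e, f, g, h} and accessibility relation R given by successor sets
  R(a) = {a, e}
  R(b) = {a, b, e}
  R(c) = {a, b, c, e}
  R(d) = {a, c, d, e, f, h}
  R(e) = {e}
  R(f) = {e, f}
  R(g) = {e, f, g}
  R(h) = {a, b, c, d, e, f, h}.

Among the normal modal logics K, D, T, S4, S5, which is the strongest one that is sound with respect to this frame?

Serial (axiom D): yes — every world has a successor (e.g. a R a).
Reflexive (axiom T): yes — every world is R-related to itself.
Transitive (axiom 4): no — d R c and c R b, but not d R b.
Euclidean (axiom 5): no — b R e and b R a, but not e R a.
So F validates K, D, T; S4 would additionally require R to be transitive. The strongest is T.

T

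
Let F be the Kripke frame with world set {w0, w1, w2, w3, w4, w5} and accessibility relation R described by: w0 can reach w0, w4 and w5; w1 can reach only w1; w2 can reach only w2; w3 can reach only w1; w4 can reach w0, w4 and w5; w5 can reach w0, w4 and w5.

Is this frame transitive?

Transitive: yes — every two-step R-path is closed by a direct edge.

Yes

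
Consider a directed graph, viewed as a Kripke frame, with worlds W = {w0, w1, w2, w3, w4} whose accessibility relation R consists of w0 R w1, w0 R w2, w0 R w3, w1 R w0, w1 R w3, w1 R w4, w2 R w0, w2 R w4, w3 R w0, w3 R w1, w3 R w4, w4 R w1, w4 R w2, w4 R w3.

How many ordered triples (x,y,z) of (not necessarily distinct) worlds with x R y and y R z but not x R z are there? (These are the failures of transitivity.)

28

Enumerating: (w0,w1,w0), (w0,w1,w4), (w0,w2,w0), (w0,w2,w4), (w0,w3,w0), (w0,w3,w4), (w1,w0,w1), (w1,w0,w2), (w1,w3,w1), (w1,w4,w1), (w1,w4,w2), (w2,w0,w1), … and 16 more.
Total: 28.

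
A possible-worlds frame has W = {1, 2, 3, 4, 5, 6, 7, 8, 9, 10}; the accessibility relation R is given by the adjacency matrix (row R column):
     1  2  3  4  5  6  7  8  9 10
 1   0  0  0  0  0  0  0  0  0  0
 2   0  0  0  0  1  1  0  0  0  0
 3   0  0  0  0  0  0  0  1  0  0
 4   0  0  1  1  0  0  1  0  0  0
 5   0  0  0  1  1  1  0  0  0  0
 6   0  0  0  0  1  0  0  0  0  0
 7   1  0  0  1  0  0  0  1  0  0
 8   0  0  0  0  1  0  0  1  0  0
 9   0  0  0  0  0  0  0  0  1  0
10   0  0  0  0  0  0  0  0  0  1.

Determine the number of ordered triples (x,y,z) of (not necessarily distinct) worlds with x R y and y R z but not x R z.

14

Enumerating: (2,5,4), (3,8,5), (4,3,8), (4,7,1), (4,7,8), (5,4,3), (5,4,7), (6,5,4), (6,5,6), (7,4,3), (7,4,7), (7,8,5), (8,5,4), (8,5,6).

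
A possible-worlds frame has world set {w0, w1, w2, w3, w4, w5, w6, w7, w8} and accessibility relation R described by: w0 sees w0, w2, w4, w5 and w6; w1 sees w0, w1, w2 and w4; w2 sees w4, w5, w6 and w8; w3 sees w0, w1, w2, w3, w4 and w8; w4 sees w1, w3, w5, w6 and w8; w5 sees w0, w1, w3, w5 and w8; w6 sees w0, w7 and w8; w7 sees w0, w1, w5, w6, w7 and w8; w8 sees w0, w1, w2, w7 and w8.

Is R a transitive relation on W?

Transitive: no — w0 R w2 and w2 R w8, but not w0 R w8.

No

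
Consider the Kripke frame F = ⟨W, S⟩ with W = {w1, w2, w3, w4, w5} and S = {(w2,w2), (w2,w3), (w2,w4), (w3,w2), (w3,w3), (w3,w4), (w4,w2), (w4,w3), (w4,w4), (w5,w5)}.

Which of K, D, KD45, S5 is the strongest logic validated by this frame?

Serial (axiom D): no — w1 has no S-successor.
Euclidean (axiom 5): yes — any two successors of a common world are S-related.
Transitive (axiom 4): yes — every two-step S-path is closed by a direct edge.
Reflexive (axiom T): no — w1 is not related to itself.
So F validates K; D would additionally require S to be serial. The strongest is K.

K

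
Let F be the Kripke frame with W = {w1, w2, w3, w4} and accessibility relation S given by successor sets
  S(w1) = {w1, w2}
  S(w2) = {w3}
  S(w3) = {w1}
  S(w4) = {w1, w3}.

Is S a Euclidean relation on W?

No

Euclidean: no — w4 S w1 and w4 S w3, but not w1 S w3.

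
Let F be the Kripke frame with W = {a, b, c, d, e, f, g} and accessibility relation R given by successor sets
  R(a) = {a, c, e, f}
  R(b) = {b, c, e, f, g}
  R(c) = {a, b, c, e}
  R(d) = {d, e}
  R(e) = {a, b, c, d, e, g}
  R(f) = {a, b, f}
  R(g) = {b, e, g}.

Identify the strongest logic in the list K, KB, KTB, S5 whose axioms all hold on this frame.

Symmetric (axiom B): yes — every pair in R has its reverse in R.
Reflexive (axiom T): yes — every world is R-related to itself.
Euclidean (axiom 5): no — a R c and a R f, but not c R f.
So F validates K, KB, KTB; S5 would additionally require R to be Euclidean. The strongest is KTB.

KTB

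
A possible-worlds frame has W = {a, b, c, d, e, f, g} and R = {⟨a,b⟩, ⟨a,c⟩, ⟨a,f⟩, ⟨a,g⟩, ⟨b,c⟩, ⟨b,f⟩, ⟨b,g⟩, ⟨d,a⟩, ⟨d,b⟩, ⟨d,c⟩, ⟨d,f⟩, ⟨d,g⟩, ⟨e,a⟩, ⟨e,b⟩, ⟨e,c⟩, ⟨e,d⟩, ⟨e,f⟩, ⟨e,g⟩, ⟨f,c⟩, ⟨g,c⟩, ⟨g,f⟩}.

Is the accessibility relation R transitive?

Transitive: yes — every two-step R-path is closed by a direct edge.

Yes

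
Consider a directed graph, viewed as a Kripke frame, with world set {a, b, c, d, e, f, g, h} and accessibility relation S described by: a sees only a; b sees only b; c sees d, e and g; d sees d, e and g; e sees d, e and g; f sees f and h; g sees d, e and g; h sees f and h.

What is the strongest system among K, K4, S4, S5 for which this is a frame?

Transitive (axiom 4): yes — every two-step S-path is closed by a direct edge.
Reflexive (axiom T): no — c is not related to itself.
Euclidean (axiom 5): yes — any two successors of a common world are S-related.
So F validates K, K4; S4 would additionally require S to be reflexive. The strongest is K4.

K4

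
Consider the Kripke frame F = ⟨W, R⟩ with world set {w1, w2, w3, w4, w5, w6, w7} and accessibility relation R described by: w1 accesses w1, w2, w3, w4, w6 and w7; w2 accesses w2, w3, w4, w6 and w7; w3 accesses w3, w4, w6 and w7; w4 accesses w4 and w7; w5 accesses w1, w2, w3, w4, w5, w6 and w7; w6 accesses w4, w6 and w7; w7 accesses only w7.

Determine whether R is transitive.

Yes

Transitive: yes — every two-step R-path is closed by a direct edge.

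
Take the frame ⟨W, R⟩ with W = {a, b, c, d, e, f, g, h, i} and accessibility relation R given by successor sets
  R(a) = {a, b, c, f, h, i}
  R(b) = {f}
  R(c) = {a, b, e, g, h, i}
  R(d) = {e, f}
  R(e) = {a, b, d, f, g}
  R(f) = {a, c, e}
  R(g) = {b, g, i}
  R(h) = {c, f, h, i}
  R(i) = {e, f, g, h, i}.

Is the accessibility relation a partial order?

No

Reflexive: no — b is not related to itself.
Transitive: no — a R c and c R e, but not a R e.
Antisymmetric: no — a R c and c R a with a ≠ c.
So R is not a partial order.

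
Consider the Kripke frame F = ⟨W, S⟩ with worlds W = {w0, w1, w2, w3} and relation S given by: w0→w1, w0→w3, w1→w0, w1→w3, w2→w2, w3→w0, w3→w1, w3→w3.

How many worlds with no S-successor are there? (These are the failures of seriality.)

S is serial; there are no such worlds.

0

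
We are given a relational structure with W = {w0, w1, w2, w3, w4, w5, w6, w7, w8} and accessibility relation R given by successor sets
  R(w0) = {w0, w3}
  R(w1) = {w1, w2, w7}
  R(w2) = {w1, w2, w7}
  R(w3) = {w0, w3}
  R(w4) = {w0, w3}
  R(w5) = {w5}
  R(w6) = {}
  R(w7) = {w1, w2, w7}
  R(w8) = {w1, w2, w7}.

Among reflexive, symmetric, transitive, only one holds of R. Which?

transitive

Reflexive: no — w4 is not related to itself.
Symmetric: no — w4 R w0 but not w0 R w4.
Transitive: yes — every two-step R-path is closed by a direct edge.
Only transitive holds.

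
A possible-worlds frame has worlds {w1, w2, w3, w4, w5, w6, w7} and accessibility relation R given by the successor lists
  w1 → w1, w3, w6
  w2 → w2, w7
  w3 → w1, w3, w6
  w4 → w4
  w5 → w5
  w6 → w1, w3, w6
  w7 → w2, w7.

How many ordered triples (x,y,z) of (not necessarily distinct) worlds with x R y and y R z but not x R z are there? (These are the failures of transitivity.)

0

R is transitive; there are no such tuples.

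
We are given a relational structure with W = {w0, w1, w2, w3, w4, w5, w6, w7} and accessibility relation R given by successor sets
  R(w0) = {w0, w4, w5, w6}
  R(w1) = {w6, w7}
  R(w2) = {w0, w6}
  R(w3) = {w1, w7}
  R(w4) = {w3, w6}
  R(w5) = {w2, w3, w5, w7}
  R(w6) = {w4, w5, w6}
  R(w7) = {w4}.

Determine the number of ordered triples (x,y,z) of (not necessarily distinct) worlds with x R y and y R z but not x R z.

27

Enumerating: (w0,w4,w3), (w0,w5,w2), (w0,w5,w3), (w0,w5,w7), (w1,w6,w4), (w1,w6,w5), (w1,w7,w4), (w2,w0,w4), (w2,w0,w5), (w2,w6,w4), (w2,w6,w5), (w3,w1,w6), … and 15 more.
Total: 27.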